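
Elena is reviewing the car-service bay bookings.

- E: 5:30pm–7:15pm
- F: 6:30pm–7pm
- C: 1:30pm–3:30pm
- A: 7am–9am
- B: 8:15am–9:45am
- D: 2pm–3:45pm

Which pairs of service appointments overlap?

Two intervals overlap when each starts before the other ends.
Sorted by start: A, B, C, D, E, F.
B starts before A ends → A and B overlap.
C starts after A ends — done with A.
C starts after B ends — done with B.
D starts before C ends → C and D overlap.
E starts after C ends — done with C.
E starts after D ends — done with D.
F starts before E ends → E and F overlap.

A & B, C & D, E & F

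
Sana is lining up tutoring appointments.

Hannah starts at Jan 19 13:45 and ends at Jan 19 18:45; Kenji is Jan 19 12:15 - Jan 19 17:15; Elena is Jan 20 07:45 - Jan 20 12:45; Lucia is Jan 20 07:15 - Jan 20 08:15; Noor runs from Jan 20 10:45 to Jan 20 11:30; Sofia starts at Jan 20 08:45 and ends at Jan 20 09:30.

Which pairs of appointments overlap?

Sorted by start: Kenji, Hannah, Lucia, Elena, Sofia, Noor.
Hannah starts before Kenji ends → Kenji and Hannah overlap.
Lucia starts after Kenji ends; Kenji is clear from here.
Lucia starts after Hannah ends; Hannah is clear from here.
Elena starts before Lucia ends → Lucia and Elena overlap.
Sofia starts after Lucia ends; Lucia is clear from here.
Sofia starts before Elena ends → Elena and Sofia overlap.
Noor starts before Elena ends → Elena and Noor overlap.
Noor starts after Sofia ends.

Elena & Lucia, Elena & Noor, Elena & Sofia, Hannah & Kenji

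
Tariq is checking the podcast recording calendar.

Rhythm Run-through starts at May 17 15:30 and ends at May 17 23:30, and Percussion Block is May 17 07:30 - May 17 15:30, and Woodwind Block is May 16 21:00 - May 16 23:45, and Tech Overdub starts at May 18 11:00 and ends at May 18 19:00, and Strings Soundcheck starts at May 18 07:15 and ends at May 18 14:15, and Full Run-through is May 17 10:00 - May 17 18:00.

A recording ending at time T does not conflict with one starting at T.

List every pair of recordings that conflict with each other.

Sorted by start: Woodwind Block, Percussion Block, Full Run-through, Rhythm Run-through, Strings Soundcheck, Tech Overdub.
Percussion Block starts after Woodwind Block ends, so nothing later overlaps Woodwind Block either.
Full Run-through starts before Percussion Block ends → Percussion Block and Full Run-through overlap.
Rhythm Run-through starts exactly when Percussion Block ends (back-to-back, no overlap), so nothing later overlaps Percussion Block either.
Rhythm Run-through starts before Full Run-through ends → Full Run-through and Rhythm Run-through overlap.
Strings Soundcheck starts after Full Run-through ends, so nothing later overlaps Full Run-through either.
Strings Soundcheck starts after Rhythm Run-through ends, so nothing later overlaps Rhythm Run-through either.
Tech Overdub starts before Strings Soundcheck ends → Strings Soundcheck and Tech Overdub overlap.

Full Run-through & Percussion Block, Full Run-through & Rhythm Run-through, Strings Soundcheck & Tech Overdub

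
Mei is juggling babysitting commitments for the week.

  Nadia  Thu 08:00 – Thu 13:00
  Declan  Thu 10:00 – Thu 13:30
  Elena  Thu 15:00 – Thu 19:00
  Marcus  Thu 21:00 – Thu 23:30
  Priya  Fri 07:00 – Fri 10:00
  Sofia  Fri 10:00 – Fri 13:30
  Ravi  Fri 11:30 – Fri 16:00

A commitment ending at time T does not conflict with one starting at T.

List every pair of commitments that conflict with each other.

Sorted by start: Nadia, Declan, Elena, Marcus, Priya, Sofia, Ravi.
Declan starts before Nadia ends → Nadia and Declan overlap.
Elena starts after Nadia ends — done with Nadia.
Elena starts after Declan ends — done with Declan.
Marcus starts after Elena ends — done with Elena.
Priya starts after Marcus ends — done with Marcus.
Sofia starts exactly when Priya ends (back-to-back, no overlap) — done with Priya.
Ravi starts before Sofia ends → Sofia and Ravi overlap.

Declan & Nadia, Ravi & Sofia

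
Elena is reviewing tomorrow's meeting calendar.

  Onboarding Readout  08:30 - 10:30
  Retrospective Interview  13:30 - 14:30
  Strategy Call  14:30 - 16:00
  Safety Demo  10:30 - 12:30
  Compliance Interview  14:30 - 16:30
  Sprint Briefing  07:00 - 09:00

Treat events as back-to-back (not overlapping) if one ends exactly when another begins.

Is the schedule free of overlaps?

No

Sorted by start: Sprint Briefing, Onboarding Readout, Safety Demo, Retrospective Interview, Compliance Interview, Strategy Call.
Onboarding Readout starts before Sprint Briefing ends → Sprint Briefing and Onboarding Readout overlap.
That's a conflict, so the schedule is not conflict-free.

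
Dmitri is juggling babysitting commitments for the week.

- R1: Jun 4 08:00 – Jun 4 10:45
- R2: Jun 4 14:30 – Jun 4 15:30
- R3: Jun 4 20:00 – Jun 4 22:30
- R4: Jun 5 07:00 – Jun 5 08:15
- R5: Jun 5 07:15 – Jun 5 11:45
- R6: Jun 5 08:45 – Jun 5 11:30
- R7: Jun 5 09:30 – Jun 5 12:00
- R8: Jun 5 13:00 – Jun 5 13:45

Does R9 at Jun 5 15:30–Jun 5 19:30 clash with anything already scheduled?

R1: ends Jun 4 10:45 at or before R9 starts Jun 5 15:30 → clear.
R2: ends Jun 4 15:30 at or before R9 starts Jun 5 15:30 → clear.
R3: ends Jun 4 22:30 at or before R9 starts Jun 5 15:30 → clear.
R4: ends Jun 5 08:15 at or before R9 starts Jun 5 15:30 → clear.
R5: ends Jun 5 11:45 at or before R9 starts Jun 5 15:30 → clear.
R6: ends Jun 5 11:30 at or before R9 starts Jun 5 15:30 → clear.
R7: ends Jun 5 12:00 at or before R9 starts Jun 5 15:30 → clear.
R8: ends Jun 5 13:45 at or before R9 starts Jun 5 15:30 → clear.

No — it doesn't clash with anything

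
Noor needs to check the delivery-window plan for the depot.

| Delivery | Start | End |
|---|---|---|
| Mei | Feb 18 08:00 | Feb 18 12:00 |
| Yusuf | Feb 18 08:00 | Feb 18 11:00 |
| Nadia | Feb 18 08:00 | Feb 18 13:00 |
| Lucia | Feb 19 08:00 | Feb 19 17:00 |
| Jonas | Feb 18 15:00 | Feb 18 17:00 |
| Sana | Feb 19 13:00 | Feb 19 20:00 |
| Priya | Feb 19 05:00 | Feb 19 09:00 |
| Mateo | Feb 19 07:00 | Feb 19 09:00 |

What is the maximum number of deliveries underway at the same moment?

Sort all start/end points and keep a running count:
Feb 18 08:00 start Mei → 1
Feb 18 08:00 start Nadia → 2
Feb 18 08:00 start Yusuf → 3
Feb 18 11:00 end Yusuf → 2
Feb 18 12:00 end Mei → 1
Feb 18 13:00 end Nadia → 0
Feb 18 15:00 start Jonas → 1
Feb 18 17:00 end Jonas → 0
Feb 19 05:00 start Priya → 1
Feb 19 07:00 start Mateo → 2
Feb 19 08:00 start Lucia → 3
Feb 19 09:00 end Mateo → 2
Feb 19 09:00 end Priya → 1
Feb 19 13:00 start Sana → 2
Feb 19 17:00 end Lucia → 1
Feb 19 20:00 end Sana → 0
Peak is 3, at Feb 18 08:00 (Mei, Nadia, Yusuf).

3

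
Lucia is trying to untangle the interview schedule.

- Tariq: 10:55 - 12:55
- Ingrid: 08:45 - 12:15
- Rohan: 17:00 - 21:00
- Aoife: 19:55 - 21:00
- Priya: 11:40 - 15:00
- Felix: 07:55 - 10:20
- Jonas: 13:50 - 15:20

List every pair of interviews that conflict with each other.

Two intervals overlap when each starts before the other ends.
Sorted by start: Felix, Ingrid, Tariq, Priya, Jonas, Rohan, Aoife.
Ingrid starts before Felix ends → Felix and Ingrid overlap.
Tariq starts after Felix ends, so nothing later overlaps Felix either.
Tariq starts before Ingrid ends → Ingrid and Tariq overlap.
Priya starts before Ingrid ends → Ingrid and Priya overlap.
Jonas starts after Ingrid ends, so nothing later overlaps Ingrid either.
Priya starts before Tariq ends → Tariq and Priya overlap.
Jonas starts after Tariq ends, so nothing later overlaps Tariq either.
Jonas starts before Priya ends → Priya and Jonas overlap.
Rohan starts after Priya ends, so nothing later overlaps Priya either.
Rohan starts after Jonas ends, so nothing later overlaps Jonas either.
Aoife starts before Rohan ends → Rohan and Aoife overlap.

Aoife & Rohan, Felix & Ingrid, Ingrid & Priya, Ingrid & Tariq, Jonas & Priya, Priya & Tariq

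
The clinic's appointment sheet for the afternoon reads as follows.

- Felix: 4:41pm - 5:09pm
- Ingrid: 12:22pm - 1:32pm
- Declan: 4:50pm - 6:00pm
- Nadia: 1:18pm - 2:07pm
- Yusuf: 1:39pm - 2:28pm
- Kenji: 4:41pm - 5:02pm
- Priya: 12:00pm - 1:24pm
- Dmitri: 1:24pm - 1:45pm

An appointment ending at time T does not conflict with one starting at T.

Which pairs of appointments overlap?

Two intervals overlap when each starts before the other ends.
Sorted by start: Priya, Ingrid, Nadia, Dmitri, Yusuf, Kenji, Felix, Declan.
Ingrid starts before Priya ends → Priya and Ingrid overlap.
Nadia starts before Priya ends → Priya and Nadia overlap.
Dmitri starts exactly when Priya ends (back-to-back, no overlap) — done with Priya.
Nadia starts before Ingrid ends → Ingrid and Nadia overlap.
Dmitri starts before Ingrid ends → Ingrid and Dmitri overlap.
Yusuf starts after Ingrid ends — done with Ingrid.
Dmitri starts before Nadia ends → Nadia and Dmitri overlap.
Yusuf starts before Nadia ends → Nadia and Yusuf overlap.
Kenji starts after Nadia ends — done with Nadia.
Yusuf starts before Dmitri ends → Dmitri and Yusuf overlap.
Kenji starts after Dmitri ends — done with Dmitri.
Kenji starts after Yusuf ends — done with Yusuf.
Felix starts before Kenji ends → Kenji and Felix overlap.
Declan starts before Kenji ends → Kenji and Declan overlap.
Declan starts before Felix ends → Felix and Declan overlap.

Declan & Felix, Declan & Kenji, Dmitri & Ingrid, Dmitri & Nadia, Dmitri & Yusuf, Felix & Kenji, Ingrid & Nadia, Ingrid & Priya, Nadia & Priya, Nadia & Yusuf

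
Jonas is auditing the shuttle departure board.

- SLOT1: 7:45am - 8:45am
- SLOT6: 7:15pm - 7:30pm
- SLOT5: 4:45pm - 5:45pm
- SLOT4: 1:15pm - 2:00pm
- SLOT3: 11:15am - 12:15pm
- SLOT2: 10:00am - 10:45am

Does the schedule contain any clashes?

Sorted by start: SLOT1, SLOT2, SLOT3, SLOT4, SLOT5, SLOT6.
SLOT2 starts after SLOT1 ends, so nothing later overlaps SLOT1 either.
SLOT3 starts after SLOT2 ends, so nothing later overlaps SLOT2 either.
SLOT4 starts after SLOT3 ends, so nothing later overlaps SLOT3 either.
SLOT5 starts after SLOT4 ends, so nothing later overlaps SLOT4 either.
SLOT6 starts after SLOT5 ends.
Every pair is clear; the schedule has no overlaps.

No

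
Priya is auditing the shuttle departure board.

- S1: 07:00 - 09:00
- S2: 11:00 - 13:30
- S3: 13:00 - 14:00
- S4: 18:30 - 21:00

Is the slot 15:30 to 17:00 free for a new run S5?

S1: ends 09:00 at or before S5 starts 15:30 → clear.
S2: ends 13:30 at or before S5 starts 15:30 → clear.
S3: ends 14:00 at or before S5 starts 15:30 → clear.
S4: starts 18:30 at or after S5 ends 17:00 → clear.

Yes — the slot is free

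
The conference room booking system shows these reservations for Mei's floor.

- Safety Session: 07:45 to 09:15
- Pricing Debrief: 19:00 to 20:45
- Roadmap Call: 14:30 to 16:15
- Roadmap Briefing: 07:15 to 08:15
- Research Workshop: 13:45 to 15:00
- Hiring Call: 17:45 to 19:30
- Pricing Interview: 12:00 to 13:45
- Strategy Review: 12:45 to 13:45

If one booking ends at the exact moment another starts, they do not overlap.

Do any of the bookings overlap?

Sorted by start: Roadmap Briefing, Safety Session, Pricing Interview, Strategy Review, Research Workshop, Roadmap Call, Hiring Call, Pricing Debrief.
Safety Session starts before Roadmap Briefing ends → Roadmap Briefing and Safety Session overlap.
That's a conflict, so the schedule is not conflict-free.

Yes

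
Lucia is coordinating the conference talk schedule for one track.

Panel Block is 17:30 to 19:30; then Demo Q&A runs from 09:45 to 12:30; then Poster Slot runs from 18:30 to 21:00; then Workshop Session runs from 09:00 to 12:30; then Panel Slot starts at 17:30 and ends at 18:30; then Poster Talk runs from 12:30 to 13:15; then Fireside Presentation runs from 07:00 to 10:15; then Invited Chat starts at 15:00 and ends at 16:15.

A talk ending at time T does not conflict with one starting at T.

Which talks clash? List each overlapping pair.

Check each pair: they overlap iff neither finishes before the other starts.
Sorted by start: Fireside Presentation, Workshop Session, Demo Q&A, Poster Talk, Invited Chat, Panel Block, Panel Slot, Poster Slot.
Workshop Session starts before Fireside Presentation ends → Fireside Presentation and Workshop Session overlap.
Demo Q&A starts before Fireside Presentation ends → Fireside Presentation and Demo Q&A overlap.
Poster Talk starts after Fireside Presentation ends — done with Fireside Presentation.
Demo Q&A starts before Workshop Session ends → Workshop Session and Demo Q&A overlap.
Poster Talk starts exactly when Workshop Session ends (back-to-back, no overlap) — done with Workshop Session.
Poster Talk starts exactly when Demo Q&A ends (back-to-back, no overlap) — done with Demo Q&A.
Invited Chat starts after Poster Talk ends — done with Poster Talk.
Panel Block starts after Invited Chat ends — done with Invited Chat.
Panel Slot starts before Panel Block ends → Panel Block and Panel Slot overlap.
Poster Slot starts before Panel Block ends → Panel Block and Poster Slot overlap.
Poster Slot starts exactly when Panel Slot ends (back-to-back, no overlap).

Demo Q&A & Fireside Presentation, Demo Q&A & Workshop Session, Fireside Presentation & Workshop Session, Panel Block & Panel Slot, Panel Block & Poster Slot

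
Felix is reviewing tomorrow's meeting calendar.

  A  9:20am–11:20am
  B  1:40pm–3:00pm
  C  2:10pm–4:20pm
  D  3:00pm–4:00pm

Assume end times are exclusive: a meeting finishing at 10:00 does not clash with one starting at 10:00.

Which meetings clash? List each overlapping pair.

B & C, C & D

Sorted by start: A, B, C, D.
B starts after A ends; A is clear from here.
C starts before B ends → B and C overlap.
D starts exactly when B ends (back-to-back, no overlap).
D starts before C ends → C and D overlap.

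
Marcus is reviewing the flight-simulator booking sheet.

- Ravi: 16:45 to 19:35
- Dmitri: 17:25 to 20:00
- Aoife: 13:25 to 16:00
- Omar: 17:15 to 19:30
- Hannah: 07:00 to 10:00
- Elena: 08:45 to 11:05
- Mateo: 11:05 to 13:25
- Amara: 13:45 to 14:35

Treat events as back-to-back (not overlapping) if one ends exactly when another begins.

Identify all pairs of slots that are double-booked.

Sorted by start: Hannah, Elena, Mateo, Aoife, Amara, Ravi, Omar, Dmitri.
Elena starts before Hannah ends → Hannah and Elena overlap.
Mateo starts after Hannah ends, so Hannah has no further overlaps.
Mateo starts exactly when Elena ends (back-to-back, no overlap), so Elena has no further overlaps.
Aoife starts exactly when Mateo ends (back-to-back, no overlap), so Mateo has no further overlaps.
Amara starts before Aoife ends → Aoife and Amara overlap.
Ravi starts after Aoife ends, so Aoife has no further overlaps.
Ravi starts after Amara ends, so Amara has no further overlaps.
Omar starts before Ravi ends → Ravi and Omar overlap.
Dmitri starts before Ravi ends → Ravi and Dmitri overlap.
Dmitri starts before Omar ends → Omar and Dmitri overlap.

Amara & Aoife, Dmitri & Omar, Dmitri & Ravi, Elena & Hannah, Omar & Ravi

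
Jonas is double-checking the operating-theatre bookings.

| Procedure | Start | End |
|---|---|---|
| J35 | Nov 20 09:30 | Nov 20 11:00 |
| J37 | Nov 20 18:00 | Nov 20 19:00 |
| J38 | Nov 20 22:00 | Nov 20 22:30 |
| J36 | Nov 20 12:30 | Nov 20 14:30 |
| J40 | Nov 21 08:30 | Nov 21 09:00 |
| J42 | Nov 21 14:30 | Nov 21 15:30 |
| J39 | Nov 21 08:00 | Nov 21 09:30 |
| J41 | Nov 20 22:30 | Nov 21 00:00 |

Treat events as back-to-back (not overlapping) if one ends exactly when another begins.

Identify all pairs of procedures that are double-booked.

Sorted by start: J35, J36, J37, J38, J41, J39, J40, J42.
J36 starts after J35 ends; J35 is clear from here.
J37 starts after J36 ends; J36 is clear from here.
J38 starts after J37 ends; J37 is clear from here.
J41 starts exactly when J38 ends (back-to-back, no overlap); J38 is clear from here.
J39 starts after J41 ends; J41 is clear from here.
J40 starts before J39 ends → J39 and J40 overlap.
J42 starts after J39 ends.
J42 starts after J40 ends.

J39 & J40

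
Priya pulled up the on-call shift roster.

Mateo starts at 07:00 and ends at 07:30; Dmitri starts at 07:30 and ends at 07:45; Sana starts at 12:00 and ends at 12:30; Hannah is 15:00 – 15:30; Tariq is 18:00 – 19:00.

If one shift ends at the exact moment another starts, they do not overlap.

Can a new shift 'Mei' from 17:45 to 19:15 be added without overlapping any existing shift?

Mateo: ends 07:30 at or before Mei starts 17:45 → clear.
Dmitri: ends 07:45 at or before Mei starts 17:45 → clear.
Sana: ends 12:30 at or before Mei starts 17:45 → clear.
Hannah: ends 15:30 at or before Mei starts 17:45 → clear.
Tariq: starts 18:00 before Mei ends 19:15, and ends 19:00 after Mei starts 17:45 → overlap.
Mei overlaps Tariq.

No — it overlaps Tariq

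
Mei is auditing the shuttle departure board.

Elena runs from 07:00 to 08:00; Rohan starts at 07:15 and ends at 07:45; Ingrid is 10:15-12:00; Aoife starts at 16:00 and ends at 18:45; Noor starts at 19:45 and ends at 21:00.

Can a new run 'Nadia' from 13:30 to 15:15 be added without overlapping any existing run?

Elena: ends 08:00 at or before Nadia starts 13:30 → clear.
Rohan: ends 07:45 at or before Nadia starts 13:30 → clear.
Ingrid: ends 12:00 at or before Nadia starts 13:30 → clear.
Aoife: starts 16:00 at or after Nadia ends 15:15 → clear.
Noor: starts 19:45 at or after Nadia ends 15:15 → clear.

Yes — the slot is free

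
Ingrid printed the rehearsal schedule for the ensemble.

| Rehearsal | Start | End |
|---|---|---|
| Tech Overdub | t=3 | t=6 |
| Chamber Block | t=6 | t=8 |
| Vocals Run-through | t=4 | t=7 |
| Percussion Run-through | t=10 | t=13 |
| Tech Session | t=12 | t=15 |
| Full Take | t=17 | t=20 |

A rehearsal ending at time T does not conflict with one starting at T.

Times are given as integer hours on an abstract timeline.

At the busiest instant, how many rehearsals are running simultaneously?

2

Sort all start/end points and keep a running count:
t=3 start Tech Overdub → 1
t=4 start Vocals Run-through → 2
t=6 end Tech Overdub → 1
t=6 start Chamber Block → 2
t=7 end Vocals Run-through → 1
t=8 end Chamber Block → 0
t=10 start Percussion Run-through → 1
t=12 start Tech Session → 2
t=13 end Percussion Run-through → 1
t=15 end Tech Session → 0
t=17 start Full Take → 1
t=20 end Full Take → 0
Peak is 2, at t=4 (Tech Overdub, Vocals Run-through).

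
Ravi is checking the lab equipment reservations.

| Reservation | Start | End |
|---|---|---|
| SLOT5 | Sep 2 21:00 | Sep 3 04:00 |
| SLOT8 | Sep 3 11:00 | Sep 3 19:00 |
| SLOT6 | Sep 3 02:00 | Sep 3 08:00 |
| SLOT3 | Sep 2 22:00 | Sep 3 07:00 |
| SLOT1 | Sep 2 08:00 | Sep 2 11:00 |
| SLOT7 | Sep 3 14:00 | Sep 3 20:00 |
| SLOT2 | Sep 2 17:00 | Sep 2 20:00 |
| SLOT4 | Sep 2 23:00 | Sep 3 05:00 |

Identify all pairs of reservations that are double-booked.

SLOT3 & SLOT4, SLOT3 & SLOT5, SLOT3 & SLOT6, SLOT4 & SLOT5, SLOT4 & SLOT6, SLOT5 & SLOT6, SLOT7 & SLOT8

Sorted by start: SLOT1, SLOT2, SLOT5, SLOT3, SLOT4, SLOT6, SLOT8, SLOT7.
SLOT2 starts after SLOT1 ends; SLOT1 is clear from here.
SLOT5 starts after SLOT2 ends; SLOT2 is clear from here.
SLOT3 starts before SLOT5 ends → SLOT5 and SLOT3 overlap.
SLOT4 starts before SLOT5 ends → SLOT5 and SLOT4 overlap.
SLOT6 starts before SLOT5 ends → SLOT5 and SLOT6 overlap.
SLOT8 starts after SLOT5 ends; SLOT5 is clear from here.
SLOT4 starts before SLOT3 ends → SLOT3 and SLOT4 overlap.
SLOT6 starts before SLOT3 ends → SLOT3 and SLOT6 overlap.
SLOT8 starts after SLOT3 ends; SLOT3 is clear from here.
SLOT6 starts before SLOT4 ends → SLOT4 and SLOT6 overlap.
SLOT8 starts after SLOT4 ends; SLOT4 is clear from here.
SLOT8 starts after SLOT6 ends; SLOT6 is clear from here.
SLOT7 starts before SLOT8 ends → SLOT8 and SLOT7 overlap.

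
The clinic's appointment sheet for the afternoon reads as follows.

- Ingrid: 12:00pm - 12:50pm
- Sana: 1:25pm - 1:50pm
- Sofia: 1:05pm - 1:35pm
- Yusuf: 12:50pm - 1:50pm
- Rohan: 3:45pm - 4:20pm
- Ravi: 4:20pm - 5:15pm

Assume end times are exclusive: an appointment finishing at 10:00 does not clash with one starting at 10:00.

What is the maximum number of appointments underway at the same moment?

Walk through starts and ends in time order (an end at T is processed before a start at T):
12:00pm start Ingrid → 1
12:50pm end Ingrid → 0
12:50pm start Yusuf → 1
1:05pm start Sofia → 2
1:25pm start Sana → 3
1:35pm end Sofia → 2
1:50pm end Sana → 1
1:50pm end Yusuf → 0
3:45pm start Rohan → 1
4:20pm end Rohan → 0
4:20pm start Ravi → 1
5:15pm end Ravi → 0
Peak is 3, at 1:25pm (Sana, Sofia, Yusuf).

3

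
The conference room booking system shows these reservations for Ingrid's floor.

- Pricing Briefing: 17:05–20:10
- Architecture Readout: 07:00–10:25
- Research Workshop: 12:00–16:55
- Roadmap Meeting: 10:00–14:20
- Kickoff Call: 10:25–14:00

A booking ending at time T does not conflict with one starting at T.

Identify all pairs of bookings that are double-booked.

Check each pair: they overlap iff neither finishes before the other starts.
Sorted by start: Architecture Readout, Roadmap Meeting, Kickoff Call, Research Workshop, Pricing Briefing.
Roadmap Meeting starts before Architecture Readout ends → Architecture Readout and Roadmap Meeting overlap.
Kickoff Call starts exactly when Architecture Readout ends (back-to-back, no overlap), so Architecture Readout has no further overlaps.
Kickoff Call starts before Roadmap Meeting ends → Roadmap Meeting and Kickoff Call overlap.
Research Workshop starts before Roadmap Meeting ends → Roadmap Meeting and Research Workshop overlap.
Pricing Briefing starts after Roadmap Meeting ends.
Research Workshop starts before Kickoff Call ends → Kickoff Call and Research Workshop overlap.
Pricing Briefing starts after Kickoff Call ends.
Pricing Briefing starts after Research Workshop ends.

Architecture Readout & Roadmap Meeting, Kickoff Call & Research Workshop, Kickoff Call & Roadmap Meeting, Research Workshop & Roadmap Meeting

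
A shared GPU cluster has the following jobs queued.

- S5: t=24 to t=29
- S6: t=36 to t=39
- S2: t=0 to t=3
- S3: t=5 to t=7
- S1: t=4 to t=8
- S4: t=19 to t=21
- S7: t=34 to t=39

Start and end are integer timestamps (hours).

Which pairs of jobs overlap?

Sorted by start: S2, S1, S3, S4, S5, S7, S6.
S1 starts after S2 ends, so S2 has no further overlaps.
S3 starts before S1 ends → S1 and S3 overlap.
S4 starts after S1 ends, so S1 has no further overlaps.
S4 starts after S3 ends, so S3 has no further overlaps.
S5 starts after S4 ends, so S4 has no further overlaps.
S7 starts after S5 ends, so S5 has no further overlaps.
S6 starts before S7 ends → S7 and S6 overlap.

S1 & S3, S6 & S7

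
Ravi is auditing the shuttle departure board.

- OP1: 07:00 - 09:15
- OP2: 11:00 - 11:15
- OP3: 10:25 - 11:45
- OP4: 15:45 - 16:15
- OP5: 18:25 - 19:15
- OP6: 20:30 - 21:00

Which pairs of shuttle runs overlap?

OP2 & OP3

Sorted by start: OP1, OP3, OP2, OP4, OP5, OP6.
OP3 starts after OP1 ends; OP1 is clear from here.
OP2 starts before OP3 ends → OP3 and OP2 overlap.
OP4 starts after OP3 ends; OP3 is clear from here.
OP4 starts after OP2 ends; OP2 is clear from here.
OP5 starts after OP4 ends; OP4 is clear from here.
OP6 starts after OP5 ends.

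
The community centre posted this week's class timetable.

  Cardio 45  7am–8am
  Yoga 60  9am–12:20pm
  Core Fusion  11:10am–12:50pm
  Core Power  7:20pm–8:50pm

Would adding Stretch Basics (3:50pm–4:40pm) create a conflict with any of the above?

Cardio 45: ends 8am at or before Stretch Basics starts 3:50pm → clear.
Yoga 60: ends 12:20pm at or before Stretch Basics starts 3:50pm → clear.
Core Fusion: ends 12:50pm at or before Stretch Basics starts 3:50pm → clear.
Core Power: starts 7:20pm at or after Stretch Basics ends 4:40pm → clear.

No — it doesn't clash with anything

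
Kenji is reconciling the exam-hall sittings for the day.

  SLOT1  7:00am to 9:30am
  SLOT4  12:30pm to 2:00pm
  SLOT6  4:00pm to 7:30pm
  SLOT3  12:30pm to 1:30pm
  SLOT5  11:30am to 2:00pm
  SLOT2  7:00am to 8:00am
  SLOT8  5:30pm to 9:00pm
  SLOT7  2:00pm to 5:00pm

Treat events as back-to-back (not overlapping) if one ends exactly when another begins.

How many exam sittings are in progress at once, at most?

Sweep the timeline, counting +1 at each start and −1 at each end (ends before starts at a tie):
7:00am start SLOT1 → 1
7:00am start SLOT2 → 2
8:00am end SLOT2 → 1
9:30am end SLOT1 → 0
11:30am start SLOT5 → 1
12:30pm start SLOT3 → 2
12:30pm start SLOT4 → 3
1:30pm end SLOT3 → 2
2:00pm end SLOT4 → 1
2:00pm end SLOT5 → 0
2:00pm start SLOT7 → 1
4:00pm start SLOT6 → 2
5:00pm end SLOT7 → 1
5:30pm start SLOT8 → 2
7:30pm end SLOT6 → 1
9:00pm end SLOT8 → 0
Peak is 3, at 12:30pm (SLOT3, SLOT4, SLOT5).

3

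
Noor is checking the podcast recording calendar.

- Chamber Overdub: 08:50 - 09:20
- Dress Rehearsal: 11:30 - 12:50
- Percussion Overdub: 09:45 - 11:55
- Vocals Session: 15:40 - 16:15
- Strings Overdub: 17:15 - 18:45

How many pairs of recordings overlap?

1

Sorted by start: Chamber Overdub, Percussion Overdub, Dress Rehearsal, Vocals Session, Strings Overdub.
Percussion Overdub starts after Chamber Overdub ends; Chamber Overdub is clear from here.
Dress Rehearsal starts before Percussion Overdub ends → Percussion Overdub and Dress Rehearsal overlap.
Vocals Session starts after Percussion Overdub ends; Percussion Overdub is clear from here.
Vocals Session starts after Dress Rehearsal ends; Dress Rehearsal is clear from here.
Strings Overdub starts after Vocals Session ends.
Overlapping pairs: Dress Rehearsal & Percussion Overdub — 1 in total.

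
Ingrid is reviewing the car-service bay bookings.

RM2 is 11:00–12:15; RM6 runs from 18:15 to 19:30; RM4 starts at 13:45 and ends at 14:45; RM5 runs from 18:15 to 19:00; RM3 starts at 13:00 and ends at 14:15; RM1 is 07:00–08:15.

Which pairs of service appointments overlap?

RM3 & RM4, RM5 & RM6

Sorted by start: RM1, RM2, RM3, RM4, RM5, RM6.
RM2 starts after RM1 ends, so nothing later overlaps RM1 either.
RM3 starts after RM2 ends, so nothing later overlaps RM2 either.
RM4 starts before RM3 ends → RM3 and RM4 overlap.
RM5 starts after RM3 ends, so nothing later overlaps RM3 either.
RM5 starts after RM4 ends, so nothing later overlaps RM4 either.
RM6 starts before RM5 ends → RM5 and RM6 overlap.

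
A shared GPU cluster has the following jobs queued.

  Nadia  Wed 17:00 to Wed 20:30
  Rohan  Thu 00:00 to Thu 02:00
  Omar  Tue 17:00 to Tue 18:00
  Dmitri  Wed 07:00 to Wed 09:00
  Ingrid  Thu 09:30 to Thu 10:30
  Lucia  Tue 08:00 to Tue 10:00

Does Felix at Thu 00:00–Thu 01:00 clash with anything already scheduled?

Lucia: ends Tue 10:00 at or before Felix starts Thu 00:00 → clear.
Omar: ends Tue 18:00 at or before Felix starts Thu 00:00 → clear.
Dmitri: ends Wed 09:00 at or before Felix starts Thu 00:00 → clear.
Nadia: ends Wed 20:30 at or before Felix starts Thu 00:00 → clear.
Rohan: starts Thu 00:00 before Felix ends Thu 01:00, and ends Thu 02:00 after Felix starts Thu 00:00 → overlap.
Ingrid: starts Thu 09:30 at or after Felix ends Thu 01:00 → clear.
Felix overlaps Rohan.

Yes — it overlaps Rohan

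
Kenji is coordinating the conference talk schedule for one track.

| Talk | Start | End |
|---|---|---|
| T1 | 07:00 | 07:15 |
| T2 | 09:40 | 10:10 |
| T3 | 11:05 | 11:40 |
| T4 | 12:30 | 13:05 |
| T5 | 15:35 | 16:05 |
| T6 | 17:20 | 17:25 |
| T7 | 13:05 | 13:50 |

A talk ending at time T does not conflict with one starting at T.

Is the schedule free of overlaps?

Sorted by start: T1, T2, T3, T4, T7, T5, T6.
T2 starts after T1 ends — done with T1.
T3 starts after T2 ends — done with T2.
T4 starts after T3 ends — done with T3.
T7 starts exactly when T4 ends (back-to-back, no overlap) — done with T4.
T5 starts after T7 ends — done with T7.
T6 starts after T5 ends.
Every pair is clear; the schedule has no overlaps.

Yes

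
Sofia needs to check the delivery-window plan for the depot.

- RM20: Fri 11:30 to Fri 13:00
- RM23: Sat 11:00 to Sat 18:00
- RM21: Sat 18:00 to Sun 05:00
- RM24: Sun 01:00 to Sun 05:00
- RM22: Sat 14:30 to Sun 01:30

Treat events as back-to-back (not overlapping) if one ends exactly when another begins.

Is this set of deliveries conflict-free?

Two intervals overlap when each starts before the other ends.
Sorted by start: RM20, RM23, RM22, RM21, RM24.
RM23 starts after RM20 ends, so nothing later overlaps RM20 either.
RM22 starts before RM23 ends → RM23 and RM22 overlap.
That's a conflict, so the schedule is not conflict-free.

No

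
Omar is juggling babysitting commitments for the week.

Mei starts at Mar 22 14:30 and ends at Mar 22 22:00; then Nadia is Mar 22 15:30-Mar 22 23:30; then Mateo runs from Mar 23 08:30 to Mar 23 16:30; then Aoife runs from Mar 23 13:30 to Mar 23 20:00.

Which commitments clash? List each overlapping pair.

Check each pair: they overlap iff neither finishes before the other starts.
Sorted by start: Mei, Nadia, Mateo, Aoife.
Nadia starts before Mei ends → Mei and Nadia overlap.
Mateo starts after Mei ends, so nothing later overlaps Mei either.
Mateo starts after Nadia ends, so nothing later overlaps Nadia either.
Aoife starts before Mateo ends → Mateo and Aoife overlap.

Aoife & Mateo, Mei & Nadia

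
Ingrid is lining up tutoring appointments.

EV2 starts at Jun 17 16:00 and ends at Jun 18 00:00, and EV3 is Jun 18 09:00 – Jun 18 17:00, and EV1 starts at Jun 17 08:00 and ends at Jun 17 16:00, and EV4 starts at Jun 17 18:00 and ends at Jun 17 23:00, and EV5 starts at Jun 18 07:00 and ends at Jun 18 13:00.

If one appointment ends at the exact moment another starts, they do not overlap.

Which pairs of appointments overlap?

EV2 & EV4, EV3 & EV5

Two intervals overlap when each starts before the other ends.
Sorted by start: EV1, EV2, EV4, EV5, EV3.
EV2 starts exactly when EV1 ends (back-to-back, no overlap), so EV1 has no further overlaps.
EV4 starts before EV2 ends → EV2 and EV4 overlap.
EV5 starts after EV2 ends, so EV2 has no further overlaps.
EV5 starts after EV4 ends, so EV4 has no further overlaps.
EV3 starts before EV5 ends → EV5 and EV3 overlap.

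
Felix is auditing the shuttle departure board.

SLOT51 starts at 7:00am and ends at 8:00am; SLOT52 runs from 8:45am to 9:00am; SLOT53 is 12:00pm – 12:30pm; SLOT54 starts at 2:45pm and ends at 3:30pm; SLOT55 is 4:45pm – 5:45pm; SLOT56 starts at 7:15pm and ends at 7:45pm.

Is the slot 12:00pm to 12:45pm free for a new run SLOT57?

SLOT51: ends 8:00am at or before SLOT57 starts 12:00pm → clear.
SLOT52: ends 9:00am at or before SLOT57 starts 12:00pm → clear.
SLOT53: starts 12:00pm before SLOT57 ends 12:45pm, and ends 12:30pm after SLOT57 starts 12:00pm → overlap.
SLOT54: starts 2:45pm at or after SLOT57 ends 12:45pm → clear.
SLOT55: starts 4:45pm at or after SLOT57 ends 12:45pm → clear.
SLOT56: starts 7:15pm at or after SLOT57 ends 12:45pm → clear.
SLOT57 overlaps SLOT53.

No — it overlaps SLOT53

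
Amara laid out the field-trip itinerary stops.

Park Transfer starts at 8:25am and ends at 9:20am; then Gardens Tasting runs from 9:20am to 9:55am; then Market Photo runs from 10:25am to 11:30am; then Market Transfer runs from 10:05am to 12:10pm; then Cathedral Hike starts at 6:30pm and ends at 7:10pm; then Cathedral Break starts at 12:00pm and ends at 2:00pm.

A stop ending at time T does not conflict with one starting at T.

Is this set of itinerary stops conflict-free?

Sorted by start: Park Transfer, Gardens Tasting, Market Transfer, Market Photo, Cathedral Break, Cathedral Hike.
Gardens Tasting starts exactly when Park Transfer ends (back-to-back, no overlap) — done with Park Transfer.
Market Transfer starts after Gardens Tasting ends — done with Gardens Tasting.
Market Photo starts before Market Transfer ends → Market Transfer and Market Photo overlap.
That's a conflict, so the schedule is not conflict-free.

No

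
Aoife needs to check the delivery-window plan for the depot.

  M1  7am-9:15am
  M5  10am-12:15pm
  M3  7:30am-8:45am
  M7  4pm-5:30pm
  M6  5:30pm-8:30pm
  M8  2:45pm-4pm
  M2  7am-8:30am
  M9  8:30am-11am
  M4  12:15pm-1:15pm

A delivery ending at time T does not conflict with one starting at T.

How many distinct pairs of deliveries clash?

6

Sorted by start: M1, M2, M3, M9, M5, M4, M8, M7, M6.
M2 starts before M1 ends → M1 and M2 overlap.
M3 starts before M1 ends → M1 and M3 overlap.
M9 starts before M1 ends → M1 and M9 overlap.
M5 starts after M1 ends, so nothing later overlaps M1 either.
M3 starts before M2 ends → M2 and M3 overlap.
M9 starts exactly when M2 ends (back-to-back, no overlap), so nothing later overlaps M2 either.
M9 starts before M3 ends → M3 and M9 overlap.
M5 starts after M3 ends, so nothing later overlaps M3 either.
M5 starts before M9 ends → M9 and M5 overlap.
M4 starts after M9 ends, so nothing later overlaps M9 either.
M4 starts exactly when M5 ends (back-to-back, no overlap), so nothing later overlaps M5 either.
M8 starts after M4 ends, so nothing later overlaps M4 either.
M7 starts exactly when M8 ends (back-to-back, no overlap), so nothing later overlaps M8 either.
M6 starts exactly when M7 ends (back-to-back, no overlap).
Overlapping pairs: M1 & M2, M1 & M3, M1 & M9, M2 & M3, M3 & M9, M5 & M9 — 6 in total.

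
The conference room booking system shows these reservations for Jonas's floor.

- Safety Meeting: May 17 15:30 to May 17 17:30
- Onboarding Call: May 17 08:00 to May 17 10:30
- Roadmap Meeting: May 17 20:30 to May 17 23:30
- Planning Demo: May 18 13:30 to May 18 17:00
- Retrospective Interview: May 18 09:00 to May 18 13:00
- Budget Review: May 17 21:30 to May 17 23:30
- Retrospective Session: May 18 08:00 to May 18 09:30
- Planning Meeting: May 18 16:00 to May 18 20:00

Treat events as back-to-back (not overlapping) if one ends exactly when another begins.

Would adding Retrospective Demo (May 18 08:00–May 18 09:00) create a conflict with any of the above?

Onboarding Call: ends May 17 10:30 at or before Retrospective Demo starts May 18 08:00 → clear.
Safety Meeting: ends May 17 17:30 at or before Retrospective Demo starts May 18 08:00 → clear.
Roadmap Meeting: ends May 17 23:30 at or before Retrospective Demo starts May 18 08:00 → clear.
Budget Review: ends May 17 23:30 at or before Retrospective Demo starts May 18 08:00 → clear.
Retrospective Session: starts May 18 08:00 before Retrospective Demo ends May 18 09:00, and ends May 18 09:30 after Retrospective Demo starts May 18 08:00 → overlap.
Retrospective Interview: starts May 18 09:00 at or after Retrospective Demo ends May 18 09:00 → clear.
Planning Demo: starts May 18 13:30 at or after Retrospective Demo ends May 18 09:00 → clear.
Planning Meeting: starts May 18 16:00 at or after Retrospective Demo ends May 18 09:00 → clear.
Retrospective Demo overlaps Retrospective Session.

Yes — it overlaps Retrospective Session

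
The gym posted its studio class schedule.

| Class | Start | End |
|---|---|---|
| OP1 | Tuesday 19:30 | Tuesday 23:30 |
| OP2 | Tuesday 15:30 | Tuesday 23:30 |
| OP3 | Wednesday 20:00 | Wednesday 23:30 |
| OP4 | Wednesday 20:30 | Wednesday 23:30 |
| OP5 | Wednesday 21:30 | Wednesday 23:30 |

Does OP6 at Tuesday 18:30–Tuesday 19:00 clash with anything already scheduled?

Yes — it overlaps OP2

OP2: starts Tuesday 15:30 before OP6 ends Tuesday 19:00, and ends Tuesday 23:30 after OP6 starts Tuesday 18:30 → overlap.
OP1: starts Tuesday 19:30 at or after OP6 ends Tuesday 19:00 → clear.
OP3: starts Wednesday 20:00 at or after OP6 ends Tuesday 19:00 → clear.
OP4: starts Wednesday 20:30 at or after OP6 ends Tuesday 19:00 → clear.
OP5: starts Wednesday 21:30 at or after OP6 ends Tuesday 19:00 → clear.
OP6 overlaps OP2.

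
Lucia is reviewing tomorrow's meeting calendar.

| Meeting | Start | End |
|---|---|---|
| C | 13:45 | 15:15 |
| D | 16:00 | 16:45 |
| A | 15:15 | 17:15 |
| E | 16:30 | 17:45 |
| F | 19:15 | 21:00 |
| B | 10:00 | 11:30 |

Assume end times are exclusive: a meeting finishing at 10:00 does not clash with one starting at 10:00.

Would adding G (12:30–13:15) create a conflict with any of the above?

B: ends 11:30 at or before G starts 12:30 → clear.
C: starts 13:45 at or after G ends 13:15 → clear.
A: starts 15:15 at or after G ends 13:15 → clear.
D: starts 16:00 at or after G ends 13:15 → clear.
E: starts 16:30 at or after G ends 13:15 → clear.
F: starts 19:15 at or after G ends 13:15 → clear.

No — it doesn't clash with anything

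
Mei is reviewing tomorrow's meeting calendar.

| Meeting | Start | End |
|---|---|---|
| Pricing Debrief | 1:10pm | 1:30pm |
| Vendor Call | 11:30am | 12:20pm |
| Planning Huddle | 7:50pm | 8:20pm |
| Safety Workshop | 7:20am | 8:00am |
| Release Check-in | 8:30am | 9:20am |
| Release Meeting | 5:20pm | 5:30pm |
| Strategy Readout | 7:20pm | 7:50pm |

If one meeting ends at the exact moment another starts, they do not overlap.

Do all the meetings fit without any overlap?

Sorted by start: Safety Workshop, Release Check-in, Vendor Call, Pricing Debrief, Release Meeting, Strategy Readout, Planning Huddle.
Release Check-in starts after Safety Workshop ends, so Safety Workshop has no further overlaps.
Vendor Call starts after Release Check-in ends, so Release Check-in has no further overlaps.
Pricing Debrief starts after Vendor Call ends, so Vendor Call has no further overlaps.
Release Meeting starts after Pricing Debrief ends, so Pricing Debrief has no further overlaps.
Strategy Readout starts after Release Meeting ends, so Release Meeting has no further overlaps.
Planning Huddle starts exactly when Strategy Readout ends (back-to-back, no overlap).
Every pair is clear; the schedule has no overlaps.

Yes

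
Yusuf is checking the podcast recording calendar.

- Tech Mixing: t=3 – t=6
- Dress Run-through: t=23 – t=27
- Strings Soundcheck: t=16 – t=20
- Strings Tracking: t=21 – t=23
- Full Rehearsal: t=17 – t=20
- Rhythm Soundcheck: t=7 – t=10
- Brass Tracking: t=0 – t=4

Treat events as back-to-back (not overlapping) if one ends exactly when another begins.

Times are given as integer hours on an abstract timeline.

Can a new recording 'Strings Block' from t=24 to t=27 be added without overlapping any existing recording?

Brass Tracking: ends t=4 at or before Strings Block starts t=24 → clear.
Tech Mixing: ends t=6 at or before Strings Block starts t=24 → clear.
Rhythm Soundcheck: ends t=10 at or before Strings Block starts t=24 → clear.
Strings Soundcheck: ends t=20 at or before Strings Block starts t=24 → clear.
Full Rehearsal: ends t=20 at or before Strings Block starts t=24 → clear.
Strings Tracking: ends t=23 at or before Strings Block starts t=24 → clear.
Dress Run-through: starts t=23 before Strings Block ends t=27, and ends t=27 after Strings Block starts t=24 → overlap.
Strings Block overlaps Dress Run-through.

No — it overlaps Dress Run-through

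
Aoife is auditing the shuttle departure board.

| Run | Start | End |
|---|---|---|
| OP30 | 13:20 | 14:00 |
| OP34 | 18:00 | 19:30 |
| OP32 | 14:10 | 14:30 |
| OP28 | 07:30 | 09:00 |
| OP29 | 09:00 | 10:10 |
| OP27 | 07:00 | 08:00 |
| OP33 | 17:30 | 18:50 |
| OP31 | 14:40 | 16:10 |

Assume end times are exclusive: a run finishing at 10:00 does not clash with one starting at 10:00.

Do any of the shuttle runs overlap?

Yes

Check each pair: they overlap iff neither finishes before the other starts.
Sorted by start: OP27, OP28, OP29, OP30, OP32, OP31, OP33, OP34.
OP28 starts before OP27 ends → OP27 and OP28 overlap.
That's a conflict, so the schedule is not conflict-free.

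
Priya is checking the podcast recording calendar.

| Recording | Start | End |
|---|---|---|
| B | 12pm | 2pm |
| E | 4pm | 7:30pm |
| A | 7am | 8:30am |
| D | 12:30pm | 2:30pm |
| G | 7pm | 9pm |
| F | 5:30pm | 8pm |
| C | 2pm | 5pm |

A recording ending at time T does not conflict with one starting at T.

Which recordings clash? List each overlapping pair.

Check each pair: they overlap iff neither finishes before the other starts.
Sorted by start: A, B, D, C, E, F, G.
B starts after A ends, so A has no further overlaps.
D starts before B ends → B and D overlap.
C starts exactly when B ends (back-to-back, no overlap), so B has no further overlaps.
C starts before D ends → D and C overlap.
E starts after D ends, so D has no further overlaps.
E starts before C ends → C and E overlap.
F starts after C ends, so C has no further overlaps.
F starts before E ends → E and F overlap.
G starts before E ends → E and G overlap.
G starts before F ends → F and G overlap.

B & D, C & D, C & E, E & F, E & G, F & G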